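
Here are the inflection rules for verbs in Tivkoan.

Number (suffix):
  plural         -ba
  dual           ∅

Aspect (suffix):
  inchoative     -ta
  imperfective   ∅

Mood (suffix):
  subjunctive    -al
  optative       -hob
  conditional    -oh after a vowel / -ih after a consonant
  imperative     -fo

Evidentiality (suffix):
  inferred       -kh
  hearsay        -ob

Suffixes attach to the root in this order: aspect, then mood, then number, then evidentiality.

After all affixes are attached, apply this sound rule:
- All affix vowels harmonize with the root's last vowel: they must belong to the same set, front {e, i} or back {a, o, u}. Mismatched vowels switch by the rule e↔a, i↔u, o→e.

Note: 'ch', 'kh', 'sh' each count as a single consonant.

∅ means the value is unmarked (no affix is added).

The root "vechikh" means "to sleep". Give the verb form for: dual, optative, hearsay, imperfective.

vechikhhebeb

aspect = imperfective: zero marking, form stays vechikh.
Attach mood optative -hob → vechikhhob.
number = dual: zero marking, form stays vechikhhob.
Attach evidentiality hearsay -ob → vechikhhobob.
Apply vowel harmony: vechikhhobob → vechikhhebeb.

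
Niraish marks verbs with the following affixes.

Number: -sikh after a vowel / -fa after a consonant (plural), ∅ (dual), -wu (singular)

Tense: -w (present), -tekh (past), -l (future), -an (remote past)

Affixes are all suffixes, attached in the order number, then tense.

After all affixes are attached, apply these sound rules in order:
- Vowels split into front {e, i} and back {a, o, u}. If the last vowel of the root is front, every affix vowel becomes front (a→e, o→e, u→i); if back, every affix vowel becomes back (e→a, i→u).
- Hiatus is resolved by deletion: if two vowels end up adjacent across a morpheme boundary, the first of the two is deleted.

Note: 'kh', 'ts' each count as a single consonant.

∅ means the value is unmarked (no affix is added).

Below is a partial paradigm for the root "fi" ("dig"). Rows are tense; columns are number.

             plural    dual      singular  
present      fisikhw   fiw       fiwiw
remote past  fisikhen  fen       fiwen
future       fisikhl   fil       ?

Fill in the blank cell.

fiwil

Attach number singular -wu → fiwu.
Attach tense future -l → fiwul.
Apply vowel harmony: fiwul → fiwil.
Vowel deletion: no change.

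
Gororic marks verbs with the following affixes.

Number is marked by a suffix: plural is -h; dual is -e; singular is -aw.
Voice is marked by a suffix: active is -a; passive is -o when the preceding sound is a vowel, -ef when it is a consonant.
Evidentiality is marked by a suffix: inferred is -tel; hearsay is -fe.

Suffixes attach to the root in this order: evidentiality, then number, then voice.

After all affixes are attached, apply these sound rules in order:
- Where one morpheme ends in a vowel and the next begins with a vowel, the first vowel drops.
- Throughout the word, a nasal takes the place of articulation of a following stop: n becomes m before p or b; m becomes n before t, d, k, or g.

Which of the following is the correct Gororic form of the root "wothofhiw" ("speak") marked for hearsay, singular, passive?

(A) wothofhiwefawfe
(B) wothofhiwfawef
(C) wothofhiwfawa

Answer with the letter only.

B

Attach evidentiality hearsay -fe → wothofhiwfe.
Attach number singular -aw → wothofhiwfeaw.
Attach voice passive -ef (after consonant 'w') → wothofhiwfeawef.
Apply vowel deletion: wothofhiwfeawef → wothofhiwfawef.
Nasal assimilation: no change.
So the correct form is wothofhiwfawef, option (B).
(A) wothofhiwefawfe is wrong: it has the affixes in the wrong order.
(C) wothofhiwfawa is wrong: it uses active instead of passive for voice.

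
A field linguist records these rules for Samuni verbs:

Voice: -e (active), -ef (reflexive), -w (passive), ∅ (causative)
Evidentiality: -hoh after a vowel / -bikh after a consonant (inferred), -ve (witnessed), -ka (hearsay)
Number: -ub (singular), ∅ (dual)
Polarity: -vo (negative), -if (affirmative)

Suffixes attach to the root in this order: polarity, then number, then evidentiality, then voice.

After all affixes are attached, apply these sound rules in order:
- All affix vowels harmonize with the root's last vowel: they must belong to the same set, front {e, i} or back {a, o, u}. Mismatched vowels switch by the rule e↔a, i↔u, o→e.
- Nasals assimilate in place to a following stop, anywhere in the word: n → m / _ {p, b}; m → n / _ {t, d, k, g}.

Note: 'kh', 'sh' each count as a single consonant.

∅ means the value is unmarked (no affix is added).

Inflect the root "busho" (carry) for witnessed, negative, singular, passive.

Attach polarity negative -vo → bushovo.
Attach number singular -ub → bushovoub.
Attach evidentiality witnessed -ve → bushovoubve.
Attach voice passive -w → bushovoubvew.
Apply vowel harmony: bushovoubvew → bushovoubvaw.
Nasal assimilation: no change.

bushovoubvaw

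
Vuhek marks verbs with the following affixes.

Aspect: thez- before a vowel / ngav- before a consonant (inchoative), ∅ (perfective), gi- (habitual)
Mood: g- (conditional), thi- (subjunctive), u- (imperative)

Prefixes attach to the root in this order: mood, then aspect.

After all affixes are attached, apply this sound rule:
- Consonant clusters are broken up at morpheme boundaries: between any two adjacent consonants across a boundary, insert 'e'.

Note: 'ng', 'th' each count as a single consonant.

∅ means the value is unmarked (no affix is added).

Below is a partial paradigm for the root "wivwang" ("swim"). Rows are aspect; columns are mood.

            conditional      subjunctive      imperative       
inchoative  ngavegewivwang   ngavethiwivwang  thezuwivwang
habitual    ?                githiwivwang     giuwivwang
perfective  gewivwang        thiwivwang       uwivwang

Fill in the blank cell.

Attach mood conditional g- → gwivwang.
Attach aspect habitual gi- → gigwivwang.
Apply epenthesis: gigwivwang → gigewivwang.

gigewivwang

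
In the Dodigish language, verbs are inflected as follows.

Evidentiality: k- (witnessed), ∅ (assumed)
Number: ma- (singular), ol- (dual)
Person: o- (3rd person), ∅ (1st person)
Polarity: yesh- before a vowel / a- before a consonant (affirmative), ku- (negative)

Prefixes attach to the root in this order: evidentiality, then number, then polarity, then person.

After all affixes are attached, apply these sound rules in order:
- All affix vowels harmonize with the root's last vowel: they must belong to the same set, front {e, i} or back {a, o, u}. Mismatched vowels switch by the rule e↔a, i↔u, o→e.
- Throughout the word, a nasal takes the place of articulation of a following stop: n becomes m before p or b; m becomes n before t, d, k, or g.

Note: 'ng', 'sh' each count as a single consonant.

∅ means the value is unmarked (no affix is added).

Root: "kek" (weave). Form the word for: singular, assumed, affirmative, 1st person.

emekek

evidentiality = assumed: zero marking, form stays kek.
Attach number singular ma- → makek.
Attach polarity affirmative a- (before consonant 'm') → amakek.
person = 1st person: zero marking, form stays amakek.
Apply vowel harmony: amakek → emekek.
Nasal assimilation: no change.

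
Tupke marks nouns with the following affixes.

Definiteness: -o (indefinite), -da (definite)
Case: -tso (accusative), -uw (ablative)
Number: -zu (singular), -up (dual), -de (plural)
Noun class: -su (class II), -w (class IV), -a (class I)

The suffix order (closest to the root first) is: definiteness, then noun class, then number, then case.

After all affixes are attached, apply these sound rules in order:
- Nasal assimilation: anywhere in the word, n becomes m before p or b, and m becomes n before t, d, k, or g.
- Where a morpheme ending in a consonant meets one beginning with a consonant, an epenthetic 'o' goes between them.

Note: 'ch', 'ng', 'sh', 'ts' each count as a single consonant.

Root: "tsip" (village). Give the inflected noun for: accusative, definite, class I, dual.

Attach definiteness definite -da → tsipda.
Attach noun class class I -a → tsipdaa.
Attach number dual -up → tsipdaaup.
Attach case accusative -tso → tsipdaauptso.
Nasal assimilation: no change.
Apply epenthesis: tsipdaauptso → tsipodaaupotso.

tsipodaaupotso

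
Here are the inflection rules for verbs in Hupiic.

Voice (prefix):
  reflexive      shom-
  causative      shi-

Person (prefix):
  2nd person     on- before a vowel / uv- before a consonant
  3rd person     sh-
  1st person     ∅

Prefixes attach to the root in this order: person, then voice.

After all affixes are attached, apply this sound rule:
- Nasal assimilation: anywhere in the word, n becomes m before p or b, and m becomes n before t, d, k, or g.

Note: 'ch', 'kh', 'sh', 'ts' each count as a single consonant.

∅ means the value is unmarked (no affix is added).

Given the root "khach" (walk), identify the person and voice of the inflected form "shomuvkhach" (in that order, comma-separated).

2nd person, reflexive

Segment: shom-uv-khach.
person: on/uv- → 2nd person.
voice: shom- → reflexive.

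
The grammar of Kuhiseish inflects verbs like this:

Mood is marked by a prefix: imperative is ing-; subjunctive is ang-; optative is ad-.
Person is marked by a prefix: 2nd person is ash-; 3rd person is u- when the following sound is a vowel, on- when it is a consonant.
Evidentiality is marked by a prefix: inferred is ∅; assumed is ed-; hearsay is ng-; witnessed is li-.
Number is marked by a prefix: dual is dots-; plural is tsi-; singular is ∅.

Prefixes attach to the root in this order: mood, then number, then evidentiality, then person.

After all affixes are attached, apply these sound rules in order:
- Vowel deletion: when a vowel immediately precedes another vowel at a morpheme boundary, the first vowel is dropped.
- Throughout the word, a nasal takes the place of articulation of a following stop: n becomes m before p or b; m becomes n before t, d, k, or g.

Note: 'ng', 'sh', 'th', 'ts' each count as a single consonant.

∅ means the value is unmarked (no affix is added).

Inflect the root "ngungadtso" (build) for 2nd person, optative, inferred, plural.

ashtsadngungadtso

Attach mood optative ad- → adngungadtso.
Attach number plural tsi- → tsiadngungadtso.
evidentiality = inferred: zero marking, form stays tsiadngungadtso.
Attach person 2nd person ash- → ashtsiadngungadtso.
Apply vowel deletion: ashtsiadngungadtso → ashtsadngungadtso.
Nasal assimilation: no change.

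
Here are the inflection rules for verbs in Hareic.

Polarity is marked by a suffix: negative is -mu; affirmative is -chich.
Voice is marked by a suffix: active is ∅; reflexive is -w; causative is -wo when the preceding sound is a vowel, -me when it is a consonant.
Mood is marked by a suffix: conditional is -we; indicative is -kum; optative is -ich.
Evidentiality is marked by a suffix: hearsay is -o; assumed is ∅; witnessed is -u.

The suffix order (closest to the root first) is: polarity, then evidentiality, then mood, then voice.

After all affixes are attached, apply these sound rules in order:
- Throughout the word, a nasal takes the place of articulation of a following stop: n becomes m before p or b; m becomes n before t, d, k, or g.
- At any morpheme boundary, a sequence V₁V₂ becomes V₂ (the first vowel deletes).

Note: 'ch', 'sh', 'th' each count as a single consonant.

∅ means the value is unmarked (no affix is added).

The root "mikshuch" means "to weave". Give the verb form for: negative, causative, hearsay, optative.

mikshuchmichme

Attach polarity negative -mu → mikshuchmu.
Attach evidentiality hearsay -o → mikshuchmuo.
Attach mood optative -ich → mikshuchmuoich.
Attach voice causative -me (after consonant 'ch') → mikshuchmuoichme.
Nasal assimilation: no change.
Apply vowel deletion: mikshuchmuoichme → mikshuchmichme.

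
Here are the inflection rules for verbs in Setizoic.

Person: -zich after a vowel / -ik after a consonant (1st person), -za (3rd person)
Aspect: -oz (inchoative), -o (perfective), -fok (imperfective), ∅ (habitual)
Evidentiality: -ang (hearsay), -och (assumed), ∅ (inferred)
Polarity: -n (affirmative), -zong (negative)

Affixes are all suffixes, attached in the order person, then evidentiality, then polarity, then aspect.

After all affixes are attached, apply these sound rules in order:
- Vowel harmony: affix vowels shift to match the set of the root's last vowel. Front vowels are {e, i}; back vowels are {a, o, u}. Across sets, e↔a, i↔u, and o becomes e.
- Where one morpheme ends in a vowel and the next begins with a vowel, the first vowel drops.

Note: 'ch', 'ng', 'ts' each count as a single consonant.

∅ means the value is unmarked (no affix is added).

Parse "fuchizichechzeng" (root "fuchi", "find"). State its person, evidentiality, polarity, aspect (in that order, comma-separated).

1st person, assumed, negative, habitual

Segment: fuchi-zich-och-zong.
person: -zich/ik → 1st person.
evidentiality: -och → assumed.
polarity: -zong → negative.
aspect: ∅ → habitual.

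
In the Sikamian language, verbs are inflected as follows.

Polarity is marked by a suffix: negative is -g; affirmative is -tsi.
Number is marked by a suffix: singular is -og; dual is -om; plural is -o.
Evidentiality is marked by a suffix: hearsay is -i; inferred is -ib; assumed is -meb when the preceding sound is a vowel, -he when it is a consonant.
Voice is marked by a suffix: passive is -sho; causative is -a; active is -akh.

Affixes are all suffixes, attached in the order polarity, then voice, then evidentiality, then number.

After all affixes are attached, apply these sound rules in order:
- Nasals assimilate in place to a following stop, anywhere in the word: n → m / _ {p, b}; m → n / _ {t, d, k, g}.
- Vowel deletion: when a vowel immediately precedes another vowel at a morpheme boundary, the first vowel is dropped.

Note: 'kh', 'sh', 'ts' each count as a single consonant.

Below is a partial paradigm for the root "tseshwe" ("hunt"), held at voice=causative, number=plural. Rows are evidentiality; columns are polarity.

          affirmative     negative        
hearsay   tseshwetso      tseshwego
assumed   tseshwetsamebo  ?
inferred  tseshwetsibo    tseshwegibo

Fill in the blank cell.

Attach polarity negative -g → tseshweg.
Attach voice causative -a → tseshwega.
Attach evidentiality assumed -meb (after vowel 'a') → tseshwegameb.
Attach number plural -o → tseshwegamebo.
Nasal assimilation: no change.
Vowel deletion: no change.

tseshwegamebo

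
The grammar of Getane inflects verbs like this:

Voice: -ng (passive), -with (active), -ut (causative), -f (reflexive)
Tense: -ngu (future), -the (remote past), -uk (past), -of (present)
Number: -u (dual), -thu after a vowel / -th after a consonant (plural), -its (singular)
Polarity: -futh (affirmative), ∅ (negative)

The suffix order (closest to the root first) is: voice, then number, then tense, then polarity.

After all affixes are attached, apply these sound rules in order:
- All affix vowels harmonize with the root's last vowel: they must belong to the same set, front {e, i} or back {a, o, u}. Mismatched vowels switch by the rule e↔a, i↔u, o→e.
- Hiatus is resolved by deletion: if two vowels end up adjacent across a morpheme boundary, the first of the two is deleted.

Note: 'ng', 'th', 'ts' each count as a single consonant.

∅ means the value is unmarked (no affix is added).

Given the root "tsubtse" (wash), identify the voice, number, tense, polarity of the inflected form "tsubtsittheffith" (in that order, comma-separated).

Segment: tsubtse-ut-th-of-futh.
voice: -ut → causative.
number: -thu/th → plural.
tense: -of → present.
polarity: -futh → affirmative.

causative, plural, present, affirmative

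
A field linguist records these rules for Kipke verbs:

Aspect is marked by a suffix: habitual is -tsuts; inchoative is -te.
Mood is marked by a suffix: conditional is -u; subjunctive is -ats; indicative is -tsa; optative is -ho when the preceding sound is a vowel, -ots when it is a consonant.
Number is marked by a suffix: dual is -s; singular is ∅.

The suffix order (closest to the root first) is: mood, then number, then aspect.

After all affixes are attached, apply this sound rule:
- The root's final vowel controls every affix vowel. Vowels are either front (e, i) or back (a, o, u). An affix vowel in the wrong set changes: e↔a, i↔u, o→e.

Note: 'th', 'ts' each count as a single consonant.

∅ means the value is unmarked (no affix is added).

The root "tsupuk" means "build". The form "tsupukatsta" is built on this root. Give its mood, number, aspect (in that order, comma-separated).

Segment: tsupuk-ats-te.
mood: -ats → subjunctive.
number: ∅ → singular.
aspect: -te → inchoative.

subjunctive, singular, inchoative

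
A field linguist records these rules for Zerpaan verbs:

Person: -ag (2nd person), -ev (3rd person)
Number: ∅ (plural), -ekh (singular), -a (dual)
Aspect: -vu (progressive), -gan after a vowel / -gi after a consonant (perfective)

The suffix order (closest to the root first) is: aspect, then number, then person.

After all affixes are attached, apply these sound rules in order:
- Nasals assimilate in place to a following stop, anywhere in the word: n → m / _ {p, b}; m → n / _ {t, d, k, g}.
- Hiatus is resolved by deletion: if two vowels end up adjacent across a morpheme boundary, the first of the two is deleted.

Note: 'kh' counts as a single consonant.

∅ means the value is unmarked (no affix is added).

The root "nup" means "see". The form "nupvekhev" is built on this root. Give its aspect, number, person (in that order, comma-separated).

Segment: nup-vu-ekh-ev.
aspect: -vu → progressive.
number: -ekh → singular.
person: -ev → 3rd person.

progressive, singular, 3rd person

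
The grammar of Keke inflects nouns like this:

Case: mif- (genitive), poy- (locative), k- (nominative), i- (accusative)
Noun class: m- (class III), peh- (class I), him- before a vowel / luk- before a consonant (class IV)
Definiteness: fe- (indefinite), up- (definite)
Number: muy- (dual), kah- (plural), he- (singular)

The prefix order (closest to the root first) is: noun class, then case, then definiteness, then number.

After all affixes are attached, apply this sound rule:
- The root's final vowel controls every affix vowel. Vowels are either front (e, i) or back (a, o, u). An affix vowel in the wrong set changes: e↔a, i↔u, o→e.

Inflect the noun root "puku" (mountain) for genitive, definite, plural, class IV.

Attach noun class class IV luk- (before consonant 'p') → lukpuku.
Attach case genitive mif- → miflukpuku.
Attach definiteness definite up- → upmiflukpuku.
Attach number plural kah- → kahupmiflukpuku.
Apply vowel harmony: kahupmiflukpuku → kahupmuflukpuku.

kahupmuflukpuku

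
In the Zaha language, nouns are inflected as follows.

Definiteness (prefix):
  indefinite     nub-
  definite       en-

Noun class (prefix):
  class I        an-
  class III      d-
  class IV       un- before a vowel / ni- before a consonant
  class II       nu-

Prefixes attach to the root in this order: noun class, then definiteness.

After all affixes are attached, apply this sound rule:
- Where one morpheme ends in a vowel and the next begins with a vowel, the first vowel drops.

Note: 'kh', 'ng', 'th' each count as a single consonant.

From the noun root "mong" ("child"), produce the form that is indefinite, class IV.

Attach noun class class IV ni- (before consonant 'm') → nimong.
Attach definiteness indefinite nub- → nubnimong.
Vowel deletion: no change.

nubnimong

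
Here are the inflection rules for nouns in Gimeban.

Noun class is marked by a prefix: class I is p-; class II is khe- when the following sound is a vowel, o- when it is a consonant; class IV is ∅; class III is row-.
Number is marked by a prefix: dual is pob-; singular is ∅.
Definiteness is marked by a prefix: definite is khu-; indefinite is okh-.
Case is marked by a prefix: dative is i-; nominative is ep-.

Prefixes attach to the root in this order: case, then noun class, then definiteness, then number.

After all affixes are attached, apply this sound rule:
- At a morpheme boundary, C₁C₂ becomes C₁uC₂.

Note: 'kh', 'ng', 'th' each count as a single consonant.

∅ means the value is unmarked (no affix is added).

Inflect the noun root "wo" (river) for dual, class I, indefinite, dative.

Attach case dative i- → iwo.
Attach noun class class I p- → piwo.
Attach definiteness indefinite okh- → okhpiwo.
Attach number dual pob- → pobokhpiwo.
Apply epenthesis: pobokhpiwo → pobokhupiwo.

pobokhupiwo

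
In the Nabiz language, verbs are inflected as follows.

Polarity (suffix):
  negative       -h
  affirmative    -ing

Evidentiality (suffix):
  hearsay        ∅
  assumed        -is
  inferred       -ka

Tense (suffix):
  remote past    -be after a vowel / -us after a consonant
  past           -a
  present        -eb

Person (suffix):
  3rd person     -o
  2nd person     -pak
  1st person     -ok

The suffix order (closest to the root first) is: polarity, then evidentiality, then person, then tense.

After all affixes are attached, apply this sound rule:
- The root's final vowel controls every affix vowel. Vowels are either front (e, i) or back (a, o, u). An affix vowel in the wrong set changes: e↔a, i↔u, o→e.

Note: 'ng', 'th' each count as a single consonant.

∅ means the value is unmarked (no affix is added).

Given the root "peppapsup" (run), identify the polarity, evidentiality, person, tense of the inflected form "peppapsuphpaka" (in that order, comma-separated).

Segment: peppapsup-h-pak-a.
polarity: -h → negative.
evidentiality: ∅ → hearsay.
person: -pak → 2nd person.
tense: -a → past.

negative, hearsay, 2nd person, past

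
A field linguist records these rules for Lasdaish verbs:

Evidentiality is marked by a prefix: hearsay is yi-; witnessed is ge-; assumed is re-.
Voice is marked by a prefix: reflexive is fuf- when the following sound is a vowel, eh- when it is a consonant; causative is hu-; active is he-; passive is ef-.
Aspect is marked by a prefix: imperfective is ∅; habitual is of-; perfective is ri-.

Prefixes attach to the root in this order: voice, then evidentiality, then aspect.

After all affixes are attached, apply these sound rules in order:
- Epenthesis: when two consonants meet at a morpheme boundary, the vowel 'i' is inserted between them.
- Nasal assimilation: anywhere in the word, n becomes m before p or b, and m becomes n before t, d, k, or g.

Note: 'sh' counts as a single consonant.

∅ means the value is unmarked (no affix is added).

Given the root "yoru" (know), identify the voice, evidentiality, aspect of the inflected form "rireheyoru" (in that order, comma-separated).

active, assumed, perfective

Segment: ri-re-he-yoru.
voice: he- → active.
evidentiality: re- → assumed.
aspect: ri- → perfective.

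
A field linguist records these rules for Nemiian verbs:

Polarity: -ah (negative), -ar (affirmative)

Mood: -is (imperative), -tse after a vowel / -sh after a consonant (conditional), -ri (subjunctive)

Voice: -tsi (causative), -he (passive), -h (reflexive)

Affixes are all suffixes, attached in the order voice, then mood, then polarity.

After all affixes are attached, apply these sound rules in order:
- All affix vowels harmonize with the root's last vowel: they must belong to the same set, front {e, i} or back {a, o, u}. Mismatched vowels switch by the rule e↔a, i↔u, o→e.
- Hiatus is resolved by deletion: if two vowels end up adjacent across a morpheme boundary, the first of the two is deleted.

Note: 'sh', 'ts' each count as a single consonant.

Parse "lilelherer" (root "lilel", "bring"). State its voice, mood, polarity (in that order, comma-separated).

Segment: lilel-he-ri-ar.
voice: -he → passive.
mood: -ri → subjunctive.
polarity: -ar → affirmative.

passive, subjunctive, affirmative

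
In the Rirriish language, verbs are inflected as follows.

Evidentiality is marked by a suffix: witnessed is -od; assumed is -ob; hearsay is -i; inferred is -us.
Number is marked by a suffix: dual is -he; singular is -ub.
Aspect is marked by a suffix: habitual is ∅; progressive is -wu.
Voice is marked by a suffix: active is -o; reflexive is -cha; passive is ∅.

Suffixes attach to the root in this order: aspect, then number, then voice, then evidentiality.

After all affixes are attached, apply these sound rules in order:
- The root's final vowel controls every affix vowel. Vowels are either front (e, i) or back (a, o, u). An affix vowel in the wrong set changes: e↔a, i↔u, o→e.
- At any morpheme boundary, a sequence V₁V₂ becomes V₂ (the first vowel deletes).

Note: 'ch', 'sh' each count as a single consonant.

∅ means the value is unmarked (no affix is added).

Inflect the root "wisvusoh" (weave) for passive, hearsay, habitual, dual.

wisvusohhu

aspect = habitual: zero marking, form stays wisvusoh.
Attach number dual -he → wisvusohhe.
voice = passive: zero marking, form stays wisvusohhe.
Attach evidentiality hearsay -i → wisvusohhei.
Apply vowel harmony: wisvusohhei → wisvusohhau.
Apply vowel deletion: wisvusohhau → wisvusohhu.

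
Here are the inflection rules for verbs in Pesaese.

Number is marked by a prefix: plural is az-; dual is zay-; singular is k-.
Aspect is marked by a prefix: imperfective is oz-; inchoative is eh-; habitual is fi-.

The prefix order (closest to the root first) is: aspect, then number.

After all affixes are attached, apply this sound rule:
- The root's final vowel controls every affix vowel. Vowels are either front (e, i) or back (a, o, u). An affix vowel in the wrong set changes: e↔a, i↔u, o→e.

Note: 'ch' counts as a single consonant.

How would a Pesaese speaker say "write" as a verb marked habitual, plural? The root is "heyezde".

ezfiheyezde

Attach aspect habitual fi- → fiheyezde.
Attach number plural az- → azfiheyezde.
Apply vowel harmony: azfiheyezde → ezfiheyezde.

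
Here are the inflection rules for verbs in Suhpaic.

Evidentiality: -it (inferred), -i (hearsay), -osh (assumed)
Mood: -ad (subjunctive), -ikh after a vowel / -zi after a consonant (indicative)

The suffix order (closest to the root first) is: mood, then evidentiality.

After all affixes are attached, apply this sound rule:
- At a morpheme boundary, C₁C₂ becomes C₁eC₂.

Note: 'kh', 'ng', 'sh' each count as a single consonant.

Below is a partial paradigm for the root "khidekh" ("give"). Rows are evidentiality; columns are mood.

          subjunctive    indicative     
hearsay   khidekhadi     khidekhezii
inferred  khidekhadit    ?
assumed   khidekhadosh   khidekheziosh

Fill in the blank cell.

khidekheziit

Attach mood indicative -zi (after consonant 'kh') → khidekhzi.
Attach evidentiality inferred -it → khidekhziit.
Apply epenthesis: khidekhziit → khidekheziit.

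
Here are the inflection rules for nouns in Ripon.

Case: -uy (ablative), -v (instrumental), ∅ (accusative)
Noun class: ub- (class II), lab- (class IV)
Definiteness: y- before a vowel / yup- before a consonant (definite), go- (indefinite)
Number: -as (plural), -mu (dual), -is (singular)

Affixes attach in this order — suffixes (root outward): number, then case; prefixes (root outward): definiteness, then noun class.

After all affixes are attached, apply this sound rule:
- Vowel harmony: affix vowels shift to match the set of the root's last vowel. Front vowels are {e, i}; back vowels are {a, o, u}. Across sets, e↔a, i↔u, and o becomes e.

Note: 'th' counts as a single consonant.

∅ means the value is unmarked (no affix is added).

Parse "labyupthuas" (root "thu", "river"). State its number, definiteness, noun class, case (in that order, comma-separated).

Segment: lab-yup-thu-as.
number: -as → plural.
definiteness: y/yup- → definite.
noun class: lab- → class IV.
case: ∅ → accusative.

plural, definite, class IV, accusative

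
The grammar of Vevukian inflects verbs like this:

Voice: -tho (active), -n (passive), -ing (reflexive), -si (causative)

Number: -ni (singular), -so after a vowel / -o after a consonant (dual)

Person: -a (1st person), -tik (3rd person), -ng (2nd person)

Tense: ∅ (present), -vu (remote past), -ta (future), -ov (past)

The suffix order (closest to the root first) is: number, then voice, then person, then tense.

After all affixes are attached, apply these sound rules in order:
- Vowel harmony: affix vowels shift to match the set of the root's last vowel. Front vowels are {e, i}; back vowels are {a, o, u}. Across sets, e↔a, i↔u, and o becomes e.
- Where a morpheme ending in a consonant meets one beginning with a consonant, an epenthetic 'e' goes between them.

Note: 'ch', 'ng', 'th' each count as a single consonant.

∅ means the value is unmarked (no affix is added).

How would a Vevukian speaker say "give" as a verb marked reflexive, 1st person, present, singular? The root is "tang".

Attach number singular -ni → tangni.
Attach voice reflexive -ing → tangniing.
Attach person 1st person -a → tangniinga.
tense = present: zero marking, form stays tangniinga.
Apply vowel harmony: tangniinga → tangnuunga.
Apply epenthesis: tangnuunga → tangenuunga.

tangenuunga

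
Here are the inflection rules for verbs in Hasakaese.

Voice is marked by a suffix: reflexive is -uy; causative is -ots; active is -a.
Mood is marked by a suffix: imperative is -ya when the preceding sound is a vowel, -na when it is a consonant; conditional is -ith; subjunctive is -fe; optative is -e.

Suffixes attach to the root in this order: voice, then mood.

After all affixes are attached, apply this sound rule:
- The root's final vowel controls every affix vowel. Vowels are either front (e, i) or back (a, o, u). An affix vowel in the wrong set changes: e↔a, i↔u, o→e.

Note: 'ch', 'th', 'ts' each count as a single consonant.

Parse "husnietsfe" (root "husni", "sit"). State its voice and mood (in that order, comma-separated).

causative, subjunctive

Segment: husni-ots-fe.
voice: -ots → causative.
mood: -fe → subjunctive.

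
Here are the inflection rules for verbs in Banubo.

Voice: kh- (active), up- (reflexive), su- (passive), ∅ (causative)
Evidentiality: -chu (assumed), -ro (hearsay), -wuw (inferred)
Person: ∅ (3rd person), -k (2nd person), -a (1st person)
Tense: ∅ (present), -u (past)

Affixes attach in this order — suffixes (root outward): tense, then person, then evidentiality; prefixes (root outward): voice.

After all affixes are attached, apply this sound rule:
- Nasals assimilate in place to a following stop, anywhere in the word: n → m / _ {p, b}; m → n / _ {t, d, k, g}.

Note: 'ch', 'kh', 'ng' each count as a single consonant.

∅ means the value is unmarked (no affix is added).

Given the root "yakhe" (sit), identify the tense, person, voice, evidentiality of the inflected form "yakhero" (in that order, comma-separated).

present, 3rd person, causative, hearsay

Segment: yakhe-ro.
tense: ∅ → present.
person: ∅ → 3rd person.
voice: ∅ → causative.
evidentiality: -ro → hearsay.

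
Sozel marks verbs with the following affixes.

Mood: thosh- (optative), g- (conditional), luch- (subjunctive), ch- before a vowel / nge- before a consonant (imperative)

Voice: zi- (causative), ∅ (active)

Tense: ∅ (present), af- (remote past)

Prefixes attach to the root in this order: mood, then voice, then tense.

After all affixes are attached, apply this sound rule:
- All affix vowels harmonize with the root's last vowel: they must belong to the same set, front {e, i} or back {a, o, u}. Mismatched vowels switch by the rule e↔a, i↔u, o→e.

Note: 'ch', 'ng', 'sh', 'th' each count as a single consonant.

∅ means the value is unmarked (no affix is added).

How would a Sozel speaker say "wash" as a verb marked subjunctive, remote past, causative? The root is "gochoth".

Attach mood subjunctive luch- → luchgochoth.
Attach voice causative zi- → ziluchgochoth.
Attach tense remote past af- → afziluchgochoth.
Apply vowel harmony: afziluchgochoth → afzuluchgochoth.

afzuluchgochoth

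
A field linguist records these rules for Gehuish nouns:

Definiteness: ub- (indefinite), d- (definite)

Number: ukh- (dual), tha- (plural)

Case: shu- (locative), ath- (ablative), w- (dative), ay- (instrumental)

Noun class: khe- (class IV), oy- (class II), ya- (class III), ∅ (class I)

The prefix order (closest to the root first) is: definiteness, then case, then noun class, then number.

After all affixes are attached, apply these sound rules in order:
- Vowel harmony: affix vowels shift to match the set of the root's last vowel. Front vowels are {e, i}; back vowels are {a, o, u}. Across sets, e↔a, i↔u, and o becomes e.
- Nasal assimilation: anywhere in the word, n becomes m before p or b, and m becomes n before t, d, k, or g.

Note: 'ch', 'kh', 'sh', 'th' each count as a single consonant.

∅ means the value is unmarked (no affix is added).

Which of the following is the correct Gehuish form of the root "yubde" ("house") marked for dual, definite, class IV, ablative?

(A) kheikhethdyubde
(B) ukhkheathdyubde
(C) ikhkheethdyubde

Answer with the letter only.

C

Attach definiteness definite d- → dyubde.
Attach case ablative ath- → athdyubde.
Attach noun class class IV khe- → kheathdyubde.
Attach number dual ukh- → ukhkheathdyubde.
Apply vowel harmony: ukhkheathdyubde → ikhkheethdyubde.
Nasal assimilation: no change.
So the correct form is ikhkheethdyubde, option (C).
(A) kheikhethdyubde is wrong: it has the affixes in the wrong order.
(B) ukhkheathdyubde is wrong: it fails to apply the sound rule(s).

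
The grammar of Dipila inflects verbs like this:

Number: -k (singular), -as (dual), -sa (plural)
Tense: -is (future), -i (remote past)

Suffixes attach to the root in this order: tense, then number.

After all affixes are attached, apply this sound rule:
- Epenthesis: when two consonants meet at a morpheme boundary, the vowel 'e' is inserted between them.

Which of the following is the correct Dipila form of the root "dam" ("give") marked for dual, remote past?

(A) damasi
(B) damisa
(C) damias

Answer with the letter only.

C

Attach tense remote past -i → dami.
Attach number dual -as → damias.
Epenthesis: no change.
So the correct form is damias, option (C).
(B) damisa is wrong: it uses plural instead of dual for number.
(A) damasi is wrong: it has the affixes in the wrong order.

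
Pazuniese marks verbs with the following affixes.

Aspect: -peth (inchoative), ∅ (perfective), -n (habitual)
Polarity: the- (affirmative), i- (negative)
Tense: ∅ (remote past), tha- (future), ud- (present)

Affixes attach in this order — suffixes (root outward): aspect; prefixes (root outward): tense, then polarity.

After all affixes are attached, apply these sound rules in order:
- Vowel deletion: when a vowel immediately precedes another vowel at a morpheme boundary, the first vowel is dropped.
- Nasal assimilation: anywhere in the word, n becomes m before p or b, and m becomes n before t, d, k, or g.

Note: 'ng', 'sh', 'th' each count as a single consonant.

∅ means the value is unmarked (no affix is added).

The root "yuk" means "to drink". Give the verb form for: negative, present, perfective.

udyuk

Attach tense present ud- → udyuk.
aspect = perfective: zero marking, form stays udyuk.
Attach polarity negative i- → iudyuk.
Apply vowel deletion: iudyuk → udyuk.
Nasal assimilation: no change.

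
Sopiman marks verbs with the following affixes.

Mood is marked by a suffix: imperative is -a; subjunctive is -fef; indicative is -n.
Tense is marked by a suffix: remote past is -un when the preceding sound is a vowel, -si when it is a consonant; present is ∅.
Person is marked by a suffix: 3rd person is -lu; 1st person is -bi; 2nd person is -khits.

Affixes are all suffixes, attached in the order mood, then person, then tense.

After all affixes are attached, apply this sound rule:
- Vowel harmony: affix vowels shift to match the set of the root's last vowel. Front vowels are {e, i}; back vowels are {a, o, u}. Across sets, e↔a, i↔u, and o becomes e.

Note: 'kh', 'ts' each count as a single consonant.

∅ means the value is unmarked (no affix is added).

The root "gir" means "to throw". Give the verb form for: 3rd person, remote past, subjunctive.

Attach mood subjunctive -fef → girfef.
Attach person 3rd person -lu → girfeflu.
Attach tense remote past -un (after vowel 'u') → girfefluun.
Apply vowel harmony: girfefluun → girfefliin.

girfefliin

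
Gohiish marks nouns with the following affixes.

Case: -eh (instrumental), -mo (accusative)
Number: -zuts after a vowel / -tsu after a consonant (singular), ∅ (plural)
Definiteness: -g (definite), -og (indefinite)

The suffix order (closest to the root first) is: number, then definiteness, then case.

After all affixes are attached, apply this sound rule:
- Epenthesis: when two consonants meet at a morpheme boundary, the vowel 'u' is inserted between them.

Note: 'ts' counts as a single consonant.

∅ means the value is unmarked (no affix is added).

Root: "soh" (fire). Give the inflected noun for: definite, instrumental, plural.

sohugeh

number = plural: zero marking, form stays soh.
Attach definiteness definite -g → sohg.
Attach case instrumental -eh → sohgeh.
Apply epenthesis: sohgeh → sohugeh.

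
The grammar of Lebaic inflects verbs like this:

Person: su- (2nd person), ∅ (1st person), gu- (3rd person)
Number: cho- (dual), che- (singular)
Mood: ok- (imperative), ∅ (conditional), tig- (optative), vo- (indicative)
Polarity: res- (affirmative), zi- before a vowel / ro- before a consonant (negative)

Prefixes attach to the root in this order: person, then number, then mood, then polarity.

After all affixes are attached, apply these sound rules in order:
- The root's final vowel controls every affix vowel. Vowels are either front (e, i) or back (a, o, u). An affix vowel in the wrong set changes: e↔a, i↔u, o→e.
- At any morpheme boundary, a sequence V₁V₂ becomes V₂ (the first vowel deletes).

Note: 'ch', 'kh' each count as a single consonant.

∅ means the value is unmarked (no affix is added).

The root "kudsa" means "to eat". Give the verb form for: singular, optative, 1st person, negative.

rotugchakudsa

person = 1st person: zero marking, form stays kudsa.
Attach number singular che- → chekudsa.
Attach mood optative tig- → tigchekudsa.
Attach polarity negative ro- (before consonant 't') → rotigchekudsa.
Apply vowel harmony: rotigchekudsa → rotugchakudsa.
Vowel deletion: no change.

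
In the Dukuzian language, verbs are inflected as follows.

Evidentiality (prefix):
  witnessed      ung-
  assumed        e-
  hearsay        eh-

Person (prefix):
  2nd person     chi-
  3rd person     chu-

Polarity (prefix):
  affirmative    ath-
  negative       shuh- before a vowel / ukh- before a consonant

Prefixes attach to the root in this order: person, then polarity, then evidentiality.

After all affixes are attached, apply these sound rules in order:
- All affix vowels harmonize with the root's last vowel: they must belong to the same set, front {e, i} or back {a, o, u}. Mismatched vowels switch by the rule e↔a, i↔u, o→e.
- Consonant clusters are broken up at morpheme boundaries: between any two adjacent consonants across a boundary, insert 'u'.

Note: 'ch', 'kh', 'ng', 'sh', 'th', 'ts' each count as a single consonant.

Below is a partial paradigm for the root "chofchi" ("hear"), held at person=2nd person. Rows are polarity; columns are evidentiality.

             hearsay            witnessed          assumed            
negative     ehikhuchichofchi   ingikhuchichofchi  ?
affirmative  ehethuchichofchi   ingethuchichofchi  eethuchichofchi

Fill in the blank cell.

eikhuchichofchi

Attach person 2nd person chi- → chichofchi.
Attach polarity negative ukh- (before consonant 'ch') → ukhchichofchi.
Attach evidentiality assumed e- → eukhchichofchi.
Apply vowel harmony: eukhchichofchi → eikhchichofchi.
Apply epenthesis: eikhchichofchi → eikhuchichofchi.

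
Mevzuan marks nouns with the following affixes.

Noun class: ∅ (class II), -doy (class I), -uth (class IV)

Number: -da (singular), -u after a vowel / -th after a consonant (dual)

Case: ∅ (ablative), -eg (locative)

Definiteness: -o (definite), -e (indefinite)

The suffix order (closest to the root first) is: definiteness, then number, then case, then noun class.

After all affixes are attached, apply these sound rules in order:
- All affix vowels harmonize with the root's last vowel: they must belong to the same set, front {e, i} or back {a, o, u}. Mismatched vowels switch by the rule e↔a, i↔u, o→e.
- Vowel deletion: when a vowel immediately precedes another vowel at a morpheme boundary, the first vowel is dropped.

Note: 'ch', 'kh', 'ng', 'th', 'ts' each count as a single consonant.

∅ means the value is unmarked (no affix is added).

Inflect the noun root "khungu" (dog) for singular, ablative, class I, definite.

khungodadoy

Attach definiteness definite -o → khunguo.
Attach number singular -da → khunguoda.
case = ablative: zero marking, form stays khunguoda.
Attach noun class class I -doy → khunguodadoy.
Vowel harmony: no change.
Apply vowel deletion: khunguodadoy → khungodadoy.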